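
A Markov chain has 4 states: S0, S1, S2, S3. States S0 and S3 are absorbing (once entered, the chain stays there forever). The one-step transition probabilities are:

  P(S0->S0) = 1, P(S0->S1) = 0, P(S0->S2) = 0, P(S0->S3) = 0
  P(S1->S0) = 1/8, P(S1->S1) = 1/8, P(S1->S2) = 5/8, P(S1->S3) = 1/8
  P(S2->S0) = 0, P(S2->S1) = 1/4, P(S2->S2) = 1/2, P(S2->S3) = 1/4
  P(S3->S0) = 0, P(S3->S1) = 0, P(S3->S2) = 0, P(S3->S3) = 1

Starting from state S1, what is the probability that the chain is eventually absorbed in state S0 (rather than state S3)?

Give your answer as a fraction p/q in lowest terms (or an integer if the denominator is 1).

Answer: 2/9

Derivation:
Let a_i = P(absorbed in S0 | start in state i).
Boundary conditions: a_S0 = 1, a_S3 = 0.
For each transient state i, a_i = sum_j P(i->j) * a_j:
  a_S1 = 1/8*a_S0 + 1/8*a_S1 + 5/8*a_S2 + 1/8*a_S3
  a_S2 = 0*a_S0 + 1/4*a_S1 + 1/2*a_S2 + 1/4*a_S3

Substituting a_S0 = 1 and a_S3 = 0, rearrange to (I - Q) a = r where r[i] = P(i -> S0):
  [7/8, -5/8] . (a_S1, a_S2) = 1/8
  [-1/4, 1/2] . (a_S1, a_S2) = 0

Solving yields:
  a_S1 = 2/9
  a_S2 = 1/9

Starting state is S1, so the absorption probability is a_S1 = 2/9.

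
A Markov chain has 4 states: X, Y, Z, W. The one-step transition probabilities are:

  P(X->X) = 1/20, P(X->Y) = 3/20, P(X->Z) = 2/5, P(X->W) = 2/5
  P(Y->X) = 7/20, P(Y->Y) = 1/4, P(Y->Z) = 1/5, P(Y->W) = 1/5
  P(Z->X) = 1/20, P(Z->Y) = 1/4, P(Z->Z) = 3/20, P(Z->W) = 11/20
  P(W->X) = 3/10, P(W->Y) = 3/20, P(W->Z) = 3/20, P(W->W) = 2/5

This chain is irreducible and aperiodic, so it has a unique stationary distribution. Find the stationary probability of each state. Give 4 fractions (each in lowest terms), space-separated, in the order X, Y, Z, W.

Answer: 643/3130 119/626 66/313 616/1565

Derivation:
The stationary distribution satisfies pi = pi * P, i.e.:
  pi_X = 1/20*pi_X + 7/20*pi_Y + 1/20*pi_Z + 3/10*pi_W
  pi_Y = 3/20*pi_X + 1/4*pi_Y + 1/4*pi_Z + 3/20*pi_W
  pi_Z = 2/5*pi_X + 1/5*pi_Y + 3/20*pi_Z + 3/20*pi_W
  pi_W = 2/5*pi_X + 1/5*pi_Y + 11/20*pi_Z + 2/5*pi_W
with normalization: pi_X + pi_Y + pi_Z + pi_W = 1.

Using the first 3 balance equations plus normalization, the linear system A*pi = b is:
  [-19/20, 7/20, 1/20, 3/10] . pi = 0
  [3/20, -3/4, 1/4, 3/20] . pi = 0
  [2/5, 1/5, -17/20, 3/20] . pi = 0
  [1, 1, 1, 1] . pi = 1

Solving yields:
  pi_X = 643/3130
  pi_Y = 119/626
  pi_Z = 66/313
  pi_W = 616/1565

Verification (pi * P):
  643/3130*1/20 + 119/626*7/20 + 66/313*1/20 + 616/1565*3/10 = 643/3130 = pi_X  (ok)
  643/3130*3/20 + 119/626*1/4 + 66/313*1/4 + 616/1565*3/20 = 119/626 = pi_Y  (ok)
  643/3130*2/5 + 119/626*1/5 + 66/313*3/20 + 616/1565*3/20 = 66/313 = pi_Z  (ok)
  643/3130*2/5 + 119/626*1/5 + 66/313*11/20 + 616/1565*2/5 = 616/1565 = pi_W  (ok)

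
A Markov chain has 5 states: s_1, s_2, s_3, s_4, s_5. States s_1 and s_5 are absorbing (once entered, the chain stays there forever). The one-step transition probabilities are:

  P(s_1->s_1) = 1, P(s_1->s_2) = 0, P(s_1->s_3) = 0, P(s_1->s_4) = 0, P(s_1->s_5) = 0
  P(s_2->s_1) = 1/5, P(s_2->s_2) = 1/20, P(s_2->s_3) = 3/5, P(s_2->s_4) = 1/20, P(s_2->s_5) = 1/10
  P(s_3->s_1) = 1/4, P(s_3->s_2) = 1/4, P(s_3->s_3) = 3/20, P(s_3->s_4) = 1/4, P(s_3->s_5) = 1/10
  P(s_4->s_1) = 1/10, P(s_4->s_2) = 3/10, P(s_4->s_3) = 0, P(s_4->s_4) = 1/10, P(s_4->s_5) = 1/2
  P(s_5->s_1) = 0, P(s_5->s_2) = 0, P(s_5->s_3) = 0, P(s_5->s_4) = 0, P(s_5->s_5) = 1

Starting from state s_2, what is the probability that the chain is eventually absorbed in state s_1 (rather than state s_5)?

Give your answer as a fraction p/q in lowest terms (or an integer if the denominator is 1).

Answer: 1229/2136

Derivation:
Let a_i = P(absorbed in s_1 | start in state i).
Boundary conditions: a_s_1 = 1, a_s_5 = 0.
For each transient state i, a_i = sum_j P(i->j) * a_j:
  a_s_2 = 1/5*a_s_1 + 1/20*a_s_2 + 3/5*a_s_3 + 1/20*a_s_4 + 1/10*a_s_5
  a_s_3 = 1/4*a_s_1 + 1/4*a_s_2 + 3/20*a_s_3 + 1/4*a_s_4 + 1/10*a_s_5
  a_s_4 = 1/10*a_s_1 + 3/10*a_s_2 + 0*a_s_3 + 1/10*a_s_4 + 1/2*a_s_5

Substituting a_s_1 = 1 and a_s_5 = 0, rearrange to (I - Q) a = r where r[i] = P(i -> s_1):
  [19/20, -3/5, -1/20] . (a_s_2, a_s_3, a_s_4) = 1/5
  [-1/4, 17/20, -1/4] . (a_s_2, a_s_3, a_s_4) = 1/4
  [-3/10, 0, 9/10] . (a_s_2, a_s_3, a_s_4) = 1/10

Solving yields:
  a_s_2 = 1229/2136
  a_s_3 = 295/534
  a_s_4 = 647/2136

Starting state is s_2, so the absorption probability is a_s_2 = 1229/2136.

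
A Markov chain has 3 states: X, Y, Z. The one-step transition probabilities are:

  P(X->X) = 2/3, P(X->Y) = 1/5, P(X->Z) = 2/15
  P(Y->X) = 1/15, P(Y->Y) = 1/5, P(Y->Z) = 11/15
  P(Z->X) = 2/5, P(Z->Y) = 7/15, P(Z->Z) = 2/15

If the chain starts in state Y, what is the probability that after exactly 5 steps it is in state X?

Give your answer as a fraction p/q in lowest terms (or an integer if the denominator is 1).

Computing P^5 by repeated multiplication:
P^1 =
  X: [2/3, 1/5, 2/15]
  Y: [1/15, 1/5, 11/15]
  Z: [2/5, 7/15, 2/15]
P^2 =
  X: [23/45, 53/225, 19/75]
  Y: [79/225, 89/225, 19/75]
  Z: [79/225, 53/225, 31/75]
P^3 =
  X: [103/225, 301/1125, 103/375]
  Y: [407/1125, 301/1125, 139/375]
  Z: [467/1125, 349/1125, 103/375]
P^4 =
  X: [487/1125, 1537/5625, 551/1875]
  Y: [2291/5625, 1681/5625, 551/1875]
  Z: [2291/5625, 1537/5625, 599/1875]
P^5 =
  X: [2387/5625, 7829/28125, 929/3125]
  Y: [11503/28125, 7829/28125, 977/3125]
  Z: [11743/28125, 8021/28125, 929/3125]

(P^5)[Y -> X] = 11503/28125

Answer: 11503/28125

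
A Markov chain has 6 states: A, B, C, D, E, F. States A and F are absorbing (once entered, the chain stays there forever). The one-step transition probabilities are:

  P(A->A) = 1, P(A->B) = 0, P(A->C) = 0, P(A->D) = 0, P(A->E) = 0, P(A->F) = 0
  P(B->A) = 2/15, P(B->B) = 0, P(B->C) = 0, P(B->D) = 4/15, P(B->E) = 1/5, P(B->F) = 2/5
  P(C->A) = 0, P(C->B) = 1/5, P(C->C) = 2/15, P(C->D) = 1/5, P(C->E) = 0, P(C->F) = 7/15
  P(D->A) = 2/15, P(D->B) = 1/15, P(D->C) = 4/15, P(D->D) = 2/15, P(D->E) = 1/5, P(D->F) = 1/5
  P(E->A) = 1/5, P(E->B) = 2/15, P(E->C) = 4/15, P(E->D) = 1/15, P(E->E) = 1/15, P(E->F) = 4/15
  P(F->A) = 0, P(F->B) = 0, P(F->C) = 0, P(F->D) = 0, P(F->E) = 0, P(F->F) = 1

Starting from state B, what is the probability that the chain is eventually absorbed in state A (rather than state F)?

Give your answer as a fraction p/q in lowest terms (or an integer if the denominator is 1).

Answer: 703/2588

Derivation:
Let a_i = P(absorbed in A | start in state i).
Boundary conditions: a_A = 1, a_F = 0.
For each transient state i, a_i = sum_j P(i->j) * a_j:
  a_B = 2/15*a_A + 0*a_B + 0*a_C + 4/15*a_D + 1/5*a_E + 2/5*a_F
  a_C = 0*a_A + 1/5*a_B + 2/15*a_C + 1/5*a_D + 0*a_E + 7/15*a_F
  a_D = 2/15*a_A + 1/15*a_B + 4/15*a_C + 2/15*a_D + 1/5*a_E + 1/5*a_F
  a_E = 1/5*a_A + 2/15*a_B + 4/15*a_C + 1/15*a_D + 1/15*a_E + 4/15*a_F

Substituting a_A = 1 and a_F = 0, rearrange to (I - Q) a = r where r[i] = P(i -> A):
  [1, 0, -4/15, -1/5] . (a_B, a_C, a_D, a_E) = 2/15
  [-1/5, 13/15, -1/5, 0] . (a_B, a_C, a_D, a_E) = 0
  [-1/15, -4/15, 13/15, -1/5] . (a_B, a_C, a_D, a_E) = 2/15
  [-2/15, -4/15, -1/15, 14/15] . (a_B, a_C, a_D, a_E) = 1/5

Solving yields:
  a_B = 703/2588
  a_C = 333/2588
  a_D = 185/647
  a_E = 803/2588

Starting state is B, so the absorption probability is a_B = 703/2588.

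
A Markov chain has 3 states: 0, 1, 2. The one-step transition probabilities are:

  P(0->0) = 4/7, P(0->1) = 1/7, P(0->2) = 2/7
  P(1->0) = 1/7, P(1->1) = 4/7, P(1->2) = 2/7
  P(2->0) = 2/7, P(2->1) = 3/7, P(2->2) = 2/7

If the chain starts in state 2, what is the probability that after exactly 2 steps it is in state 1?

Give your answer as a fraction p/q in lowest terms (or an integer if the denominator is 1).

Answer: 20/49

Derivation:
Computing P^2 by repeated multiplication:
P^1 =
  0: [4/7, 1/7, 2/7]
  1: [1/7, 4/7, 2/7]
  2: [2/7, 3/7, 2/7]
P^2 =
  0: [3/7, 2/7, 2/7]
  1: [12/49, 23/49, 2/7]
  2: [15/49, 20/49, 2/7]

(P^2)[2 -> 1] = 20/49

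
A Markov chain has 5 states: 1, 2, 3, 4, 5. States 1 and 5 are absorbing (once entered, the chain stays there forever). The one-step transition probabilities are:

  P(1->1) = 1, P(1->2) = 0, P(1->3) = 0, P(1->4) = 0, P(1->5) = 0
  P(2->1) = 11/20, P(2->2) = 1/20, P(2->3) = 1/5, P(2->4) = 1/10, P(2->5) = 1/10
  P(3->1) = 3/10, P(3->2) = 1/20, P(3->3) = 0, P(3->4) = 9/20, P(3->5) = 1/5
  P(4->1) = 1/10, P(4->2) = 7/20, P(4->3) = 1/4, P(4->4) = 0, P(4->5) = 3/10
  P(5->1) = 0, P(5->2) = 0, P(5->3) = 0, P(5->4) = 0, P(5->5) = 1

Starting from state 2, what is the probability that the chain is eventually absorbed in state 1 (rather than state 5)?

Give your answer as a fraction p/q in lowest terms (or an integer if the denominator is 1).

Let a_i = P(absorbed in 1 | start in state i).
Boundary conditions: a_1 = 1, a_5 = 0.
For each transient state i, a_i = sum_j P(i->j) * a_j:
  a_2 = 11/20*a_1 + 1/20*a_2 + 1/5*a_3 + 1/10*a_4 + 1/10*a_5
  a_3 = 3/10*a_1 + 1/20*a_2 + 0*a_3 + 9/20*a_4 + 1/5*a_5
  a_4 = 1/10*a_1 + 7/20*a_2 + 1/4*a_3 + 0*a_4 + 3/10*a_5

Substituting a_1 = 1 and a_5 = 0, rearrange to (I - Q) a = r where r[i] = P(i -> 1):
  [19/20, -1/5, -1/10] . (a_2, a_3, a_4) = 11/20
  [-1/20, 1, -9/20] . (a_2, a_3, a_4) = 3/10
  [-7/20, -1/4, 1] . (a_2, a_3, a_4) = 1/10

Solving yields:
  a_2 = 4597/6123
  a_3 = 3455/6123
  a_4 = 3085/6123

Starting state is 2, so the absorption probability is a_2 = 4597/6123.

Answer: 4597/6123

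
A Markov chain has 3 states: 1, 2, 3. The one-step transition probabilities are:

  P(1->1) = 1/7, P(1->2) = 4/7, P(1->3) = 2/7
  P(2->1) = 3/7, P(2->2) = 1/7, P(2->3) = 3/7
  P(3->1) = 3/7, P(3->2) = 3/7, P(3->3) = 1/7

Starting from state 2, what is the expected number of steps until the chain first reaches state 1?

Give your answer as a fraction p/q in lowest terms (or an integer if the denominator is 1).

Let h_i = expected steps to first reach 1 from state i.
Boundary: h_1 = 0.
First-step equations for the other states:
  h_2 = 1 + 3/7*h_1 + 1/7*h_2 + 3/7*h_3
  h_3 = 1 + 3/7*h_1 + 3/7*h_2 + 1/7*h_3

Substituting h_1 = 0 and rearranging gives the linear system (I - Q) h = 1:
  [6/7, -3/7] . (h_2, h_3) = 1
  [-3/7, 6/7] . (h_2, h_3) = 1

Solving yields:
  h_2 = 7/3
  h_3 = 7/3

Starting state is 2, so the expected hitting time is h_2 = 7/3.

Answer: 7/3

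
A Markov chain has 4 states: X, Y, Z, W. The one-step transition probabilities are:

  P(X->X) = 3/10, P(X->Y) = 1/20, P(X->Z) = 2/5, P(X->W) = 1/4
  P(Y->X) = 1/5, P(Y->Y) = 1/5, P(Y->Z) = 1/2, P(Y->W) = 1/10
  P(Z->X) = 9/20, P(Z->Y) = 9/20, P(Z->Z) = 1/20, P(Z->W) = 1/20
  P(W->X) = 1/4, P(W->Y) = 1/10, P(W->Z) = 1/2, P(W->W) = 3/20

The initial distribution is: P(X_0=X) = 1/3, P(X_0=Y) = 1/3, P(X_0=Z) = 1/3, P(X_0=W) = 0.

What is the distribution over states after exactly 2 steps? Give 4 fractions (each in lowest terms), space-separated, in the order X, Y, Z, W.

Answer: 127/400 131/600 391/1200 83/600

Derivation:
Propagating the distribution step by step (d_{t+1} = d_t * P):
d_0 = (X=1/3, Y=1/3, Z=1/3, W=0)
  d_1[X] = 1/3*3/10 + 1/3*1/5 + 1/3*9/20 + 0*1/4 = 19/60
  d_1[Y] = 1/3*1/20 + 1/3*1/5 + 1/3*9/20 + 0*1/10 = 7/30
  d_1[Z] = 1/3*2/5 + 1/3*1/2 + 1/3*1/20 + 0*1/2 = 19/60
  d_1[W] = 1/3*1/4 + 1/3*1/10 + 1/3*1/20 + 0*3/20 = 2/15
d_1 = (X=19/60, Y=7/30, Z=19/60, W=2/15)
  d_2[X] = 19/60*3/10 + 7/30*1/5 + 19/60*9/20 + 2/15*1/4 = 127/400
  d_2[Y] = 19/60*1/20 + 7/30*1/5 + 19/60*9/20 + 2/15*1/10 = 131/600
  d_2[Z] = 19/60*2/5 + 7/30*1/2 + 19/60*1/20 + 2/15*1/2 = 391/1200
  d_2[W] = 19/60*1/4 + 7/30*1/10 + 19/60*1/20 + 2/15*3/20 = 83/600
d_2 = (X=127/400, Y=131/600, Z=391/1200, W=83/600)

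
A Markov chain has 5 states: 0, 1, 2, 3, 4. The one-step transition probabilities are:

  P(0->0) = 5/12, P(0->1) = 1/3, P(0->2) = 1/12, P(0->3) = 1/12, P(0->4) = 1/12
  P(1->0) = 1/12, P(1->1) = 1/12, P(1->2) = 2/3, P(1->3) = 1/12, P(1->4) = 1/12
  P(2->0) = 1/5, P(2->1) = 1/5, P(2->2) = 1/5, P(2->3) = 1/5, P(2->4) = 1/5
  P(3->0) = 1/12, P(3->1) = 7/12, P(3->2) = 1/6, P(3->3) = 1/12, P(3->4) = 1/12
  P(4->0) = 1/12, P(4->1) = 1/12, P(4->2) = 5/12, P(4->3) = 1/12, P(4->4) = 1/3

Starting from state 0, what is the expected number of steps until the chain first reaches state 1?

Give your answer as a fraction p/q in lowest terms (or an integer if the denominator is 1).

Answer: 355/108

Derivation:
Let h_i = expected steps to first reach 1 from state i.
Boundary: h_1 = 0.
First-step equations for the other states:
  h_0 = 1 + 5/12*h_0 + 1/3*h_1 + 1/12*h_2 + 1/12*h_3 + 1/12*h_4
  h_2 = 1 + 1/5*h_0 + 1/5*h_1 + 1/5*h_2 + 1/5*h_3 + 1/5*h_4
  h_3 = 1 + 1/12*h_0 + 7/12*h_1 + 1/6*h_2 + 1/12*h_3 + 1/12*h_4
  h_4 = 1 + 1/12*h_0 + 1/12*h_1 + 5/12*h_2 + 1/12*h_3 + 1/3*h_4

Substituting h_1 = 0 and rearranging gives the linear system (I - Q) h = 1:
  [7/12, -1/12, -1/12, -1/12] . (h_0, h_2, h_3, h_4) = 1
  [-1/5, 4/5, -1/5, -1/5] . (h_0, h_2, h_3, h_4) = 1
  [-1/12, -1/6, 11/12, -1/12] . (h_0, h_2, h_3, h_4) = 1
  [-1/12, -5/12, -1/12, 2/3] . (h_0, h_2, h_3, h_4) = 1

Solving yields:
  h_0 = 355/108
  h_2 = 521/135
  h_3 = 1357/540
  h_4 = 626/135

Starting state is 0, so the expected hitting time is h_0 = 355/108.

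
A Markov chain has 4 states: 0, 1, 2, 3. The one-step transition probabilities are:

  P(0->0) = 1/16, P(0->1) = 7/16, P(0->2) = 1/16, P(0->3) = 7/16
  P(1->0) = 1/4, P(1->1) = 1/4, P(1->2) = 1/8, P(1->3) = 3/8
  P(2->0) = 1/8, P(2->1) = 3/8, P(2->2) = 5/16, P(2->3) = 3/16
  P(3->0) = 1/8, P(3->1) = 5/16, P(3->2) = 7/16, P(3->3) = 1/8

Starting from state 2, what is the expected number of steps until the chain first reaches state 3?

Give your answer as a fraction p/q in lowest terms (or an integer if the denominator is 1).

Answer: 608/177

Derivation:
Let h_i = expected steps to first reach 3 from state i.
Boundary: h_3 = 0.
First-step equations for the other states:
  h_0 = 1 + 1/16*h_0 + 7/16*h_1 + 1/16*h_2 + 7/16*h_3
  h_1 = 1 + 1/4*h_0 + 1/4*h_1 + 1/8*h_2 + 3/8*h_3
  h_2 = 1 + 1/8*h_0 + 3/8*h_1 + 5/16*h_2 + 3/16*h_3

Substituting h_3 = 0 and rearranging gives the linear system (I - Q) h = 1:
  [15/16, -7/16, -1/16] . (h_0, h_1, h_2) = 1
  [-1/4, 3/4, -1/8] . (h_0, h_1, h_2) = 1
  [-1/8, -3/8, 11/16] . (h_0, h_1, h_2) = 1

Solving yields:
  h_0 = 458/177
  h_1 = 490/177
  h_2 = 608/177

Starting state is 2, so the expected hitting time is h_2 = 608/177.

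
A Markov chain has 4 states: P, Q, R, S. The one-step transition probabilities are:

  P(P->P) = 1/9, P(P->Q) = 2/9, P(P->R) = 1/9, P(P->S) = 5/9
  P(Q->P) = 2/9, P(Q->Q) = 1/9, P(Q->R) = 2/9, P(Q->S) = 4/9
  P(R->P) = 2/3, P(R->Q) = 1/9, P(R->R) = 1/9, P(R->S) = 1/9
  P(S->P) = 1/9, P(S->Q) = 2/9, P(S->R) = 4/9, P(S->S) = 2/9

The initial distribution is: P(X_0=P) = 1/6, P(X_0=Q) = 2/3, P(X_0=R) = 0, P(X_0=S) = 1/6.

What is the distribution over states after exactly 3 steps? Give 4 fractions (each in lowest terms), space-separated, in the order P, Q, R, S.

Answer: 614/2187 377/2187 166/729 698/2187

Derivation:
Propagating the distribution step by step (d_{t+1} = d_t * P):
d_0 = (P=1/6, Q=2/3, R=0, S=1/6)
  d_1[P] = 1/6*1/9 + 2/3*2/9 + 0*2/3 + 1/6*1/9 = 5/27
  d_1[Q] = 1/6*2/9 + 2/3*1/9 + 0*1/9 + 1/6*2/9 = 4/27
  d_1[R] = 1/6*1/9 + 2/3*2/9 + 0*1/9 + 1/6*4/9 = 13/54
  d_1[S] = 1/6*5/9 + 2/3*4/9 + 0*1/9 + 1/6*2/9 = 23/54
d_1 = (P=5/27, Q=4/27, R=13/54, S=23/54)
  d_2[P] = 5/27*1/9 + 4/27*2/9 + 13/54*2/3 + 23/54*1/9 = 127/486
  d_2[Q] = 5/27*2/9 + 4/27*1/9 + 13/54*1/9 + 23/54*2/9 = 29/162
  d_2[R] = 5/27*1/9 + 4/27*2/9 + 13/54*1/9 + 23/54*4/9 = 131/486
  d_2[S] = 5/27*5/9 + 4/27*4/9 + 13/54*1/9 + 23/54*2/9 = 47/162
d_2 = (P=127/486, Q=29/162, R=131/486, S=47/162)
  d_3[P] = 127/486*1/9 + 29/162*2/9 + 131/486*2/3 + 47/162*1/9 = 614/2187
  d_3[Q] = 127/486*2/9 + 29/162*1/9 + 131/486*1/9 + 47/162*2/9 = 377/2187
  d_3[R] = 127/486*1/9 + 29/162*2/9 + 131/486*1/9 + 47/162*4/9 = 166/729
  d_3[S] = 127/486*5/9 + 29/162*4/9 + 131/486*1/9 + 47/162*2/9 = 698/2187
d_3 = (P=614/2187, Q=377/2187, R=166/729, S=698/2187)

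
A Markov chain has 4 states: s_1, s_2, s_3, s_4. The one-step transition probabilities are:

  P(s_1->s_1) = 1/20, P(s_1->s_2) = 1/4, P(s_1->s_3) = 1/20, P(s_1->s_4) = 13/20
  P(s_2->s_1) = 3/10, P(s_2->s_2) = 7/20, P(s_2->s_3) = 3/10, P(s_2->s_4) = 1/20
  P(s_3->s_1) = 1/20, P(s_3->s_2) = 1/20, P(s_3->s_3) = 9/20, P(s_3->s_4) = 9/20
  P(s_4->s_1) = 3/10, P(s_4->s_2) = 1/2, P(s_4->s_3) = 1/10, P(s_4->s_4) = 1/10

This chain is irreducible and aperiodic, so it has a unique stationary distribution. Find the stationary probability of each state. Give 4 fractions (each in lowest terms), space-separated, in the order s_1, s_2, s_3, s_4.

The stationary distribution satisfies pi = pi * P, i.e.:
  pi_s_1 = 1/20*pi_s_1 + 3/10*pi_s_2 + 1/20*pi_s_3 + 3/10*pi_s_4
  pi_s_2 = 1/4*pi_s_1 + 7/20*pi_s_2 + 1/20*pi_s_3 + 1/2*pi_s_4
  pi_s_3 = 1/20*pi_s_1 + 3/10*pi_s_2 + 9/20*pi_s_3 + 1/10*pi_s_4
  pi_s_4 = 13/20*pi_s_1 + 1/20*pi_s_2 + 9/20*pi_s_3 + 1/10*pi_s_4
with normalization: pi_s_1 + pi_s_2 + pi_s_3 + pi_s_4 = 1.

Using the first 3 balance equations plus normalization, the linear system A*pi = b is:
  [-19/20, 3/10, 1/20, 3/10] . pi = 0
  [1/4, -13/20, 1/20, 1/2] . pi = 0
  [1/20, 3/10, -11/20, 1/10] . pi = 0
  [1, 1, 1, 1] . pi = 1

Solving yields:
  pi_s_1 = 79/408
  pi_s_2 = 77/255
  pi_s_3 = 473/2040
  pi_s_4 = 139/510

Verification (pi * P):
  79/408*1/20 + 77/255*3/10 + 473/2040*1/20 + 139/510*3/10 = 79/408 = pi_s_1  (ok)
  79/408*1/4 + 77/255*7/20 + 473/2040*1/20 + 139/510*1/2 = 77/255 = pi_s_2  (ok)
  79/408*1/20 + 77/255*3/10 + 473/2040*9/20 + 139/510*1/10 = 473/2040 = pi_s_3  (ok)
  79/408*13/20 + 77/255*1/20 + 473/2040*9/20 + 139/510*1/10 = 139/510 = pi_s_4  (ok)

Answer: 79/408 77/255 473/2040 139/510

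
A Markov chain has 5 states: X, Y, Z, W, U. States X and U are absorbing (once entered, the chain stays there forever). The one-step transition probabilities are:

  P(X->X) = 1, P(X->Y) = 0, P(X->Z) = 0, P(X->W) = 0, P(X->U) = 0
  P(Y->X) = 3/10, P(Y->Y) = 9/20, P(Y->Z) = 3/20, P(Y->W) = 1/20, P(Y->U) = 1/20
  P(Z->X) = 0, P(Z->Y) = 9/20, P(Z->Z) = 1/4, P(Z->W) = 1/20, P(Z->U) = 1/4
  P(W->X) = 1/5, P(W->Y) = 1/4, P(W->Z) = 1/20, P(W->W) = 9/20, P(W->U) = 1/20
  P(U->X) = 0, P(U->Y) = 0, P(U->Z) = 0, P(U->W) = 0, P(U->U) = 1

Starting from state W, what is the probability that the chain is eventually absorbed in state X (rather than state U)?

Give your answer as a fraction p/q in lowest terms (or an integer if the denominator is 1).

Let a_i = P(absorbed in X | start in state i).
Boundary conditions: a_X = 1, a_U = 0.
For each transient state i, a_i = sum_j P(i->j) * a_j:
  a_Y = 3/10*a_X + 9/20*a_Y + 3/20*a_Z + 1/20*a_W + 1/20*a_U
  a_Z = 0*a_X + 9/20*a_Y + 1/4*a_Z + 1/20*a_W + 1/4*a_U
  a_W = 1/5*a_X + 1/4*a_Y + 1/20*a_Z + 9/20*a_W + 1/20*a_U

Substituting a_X = 1 and a_U = 0, rearrange to (I - Q) a = r where r[i] = P(i -> X):
  [11/20, -3/20, -1/20] . (a_Y, a_Z, a_W) = 3/10
  [-9/20, 3/4, -1/20] . (a_Y, a_Z, a_W) = 0
  [-1/4, -1/20, 11/20] . (a_Y, a_Z, a_W) = 1/5

Solving yields:
  a_Y = 3/4
  a_Z = 1/2
  a_W = 3/4

Starting state is W, so the absorption probability is a_W = 3/4.

Answer: 3/4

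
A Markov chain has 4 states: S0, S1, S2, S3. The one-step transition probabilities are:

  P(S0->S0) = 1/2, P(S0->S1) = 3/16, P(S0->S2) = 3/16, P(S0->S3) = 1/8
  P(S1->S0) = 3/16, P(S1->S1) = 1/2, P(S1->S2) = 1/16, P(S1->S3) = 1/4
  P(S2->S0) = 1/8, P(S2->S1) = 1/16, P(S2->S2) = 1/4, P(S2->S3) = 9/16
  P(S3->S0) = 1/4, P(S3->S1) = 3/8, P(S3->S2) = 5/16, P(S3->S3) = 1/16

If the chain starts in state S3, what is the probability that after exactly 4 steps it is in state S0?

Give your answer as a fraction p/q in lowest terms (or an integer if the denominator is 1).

Computing P^4 by repeated multiplication:
P^1 =
  S0: [1/2, 3/16, 3/16, 1/8]
  S1: [3/16, 1/2, 1/16, 1/4]
  S2: [1/8, 1/16, 1/4, 9/16]
  S3: [1/4, 3/8, 5/16, 1/16]
P^2 =
  S0: [87/256, 63/256, 49/256, 57/256]
  S1: [33/128, 49/128, 41/256, 51/256]
  S2: [63/256, 9/32, 17/64, 53/256]
  S3: [1/4, 71/256, 43/256, 39/128]
P^3 =
  S0: [1211/4096, 289/1024, 805/4096, 231/1024]
  S1: [277/1024, 1329/4096, 715/4096, 59/256]
  S2: [267/1024, 1151/4096, 399/2048, 1079/4096]
  S3: [1123/4096, 1271/4096, 825/4096, 877/4096]
P^4 =
  S0: [9231/32768, 9615/32768, 12629/65536, 15215/65536]
  S1: [18057/65536, 20335/65536, 12233/65536, 14911/65536]
  S2: [17909/65536, 4921/16384, 6471/32768, 15001/65536]
  S3: [17955/65536, 2453/8192, 12325/65536, 977/4096]

(P^4)[S3 -> S0] = 17955/65536

Answer: 17955/65536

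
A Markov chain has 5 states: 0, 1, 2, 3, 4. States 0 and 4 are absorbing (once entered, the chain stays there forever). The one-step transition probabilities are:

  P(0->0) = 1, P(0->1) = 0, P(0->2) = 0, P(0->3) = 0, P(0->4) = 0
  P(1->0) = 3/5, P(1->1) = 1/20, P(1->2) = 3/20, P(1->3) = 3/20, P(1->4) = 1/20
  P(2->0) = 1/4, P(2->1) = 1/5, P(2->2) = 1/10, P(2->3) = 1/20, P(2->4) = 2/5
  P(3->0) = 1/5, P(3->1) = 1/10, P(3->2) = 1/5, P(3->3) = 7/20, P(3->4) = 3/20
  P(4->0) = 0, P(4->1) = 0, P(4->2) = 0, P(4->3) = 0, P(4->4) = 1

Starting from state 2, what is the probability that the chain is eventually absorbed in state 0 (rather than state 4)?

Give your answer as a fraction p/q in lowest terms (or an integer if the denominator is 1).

Let a_i = P(absorbed in 0 | start in state i).
Boundary conditions: a_0 = 1, a_4 = 0.
For each transient state i, a_i = sum_j P(i->j) * a_j:
  a_1 = 3/5*a_0 + 1/20*a_1 + 3/20*a_2 + 3/20*a_3 + 1/20*a_4
  a_2 = 1/4*a_0 + 1/5*a_1 + 1/10*a_2 + 1/20*a_3 + 2/5*a_4
  a_3 = 1/5*a_0 + 1/10*a_1 + 1/5*a_2 + 7/20*a_3 + 3/20*a_4

Substituting a_0 = 1 and a_4 = 0, rearrange to (I - Q) a = r where r[i] = P(i -> 0):
  [19/20, -3/20, -3/20] . (a_1, a_2, a_3) = 3/5
  [-1/5, 9/10, -1/20] . (a_1, a_2, a_3) = 1/4
  [-1/10, -1/5, 13/20] . (a_1, a_2, a_3) = 1/5

Solving yields:
  a_1 = 3243/4052
  a_2 = 1977/4052
  a_3 = 1177/2026

Starting state is 2, so the absorption probability is a_2 = 1977/4052.

Answer: 1977/4052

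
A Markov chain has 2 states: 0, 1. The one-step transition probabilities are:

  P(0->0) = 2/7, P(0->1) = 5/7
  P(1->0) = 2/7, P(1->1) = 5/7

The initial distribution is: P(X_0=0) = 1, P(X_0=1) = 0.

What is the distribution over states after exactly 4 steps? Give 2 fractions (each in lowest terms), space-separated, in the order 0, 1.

Propagating the distribution step by step (d_{t+1} = d_t * P):
d_0 = (0=1, 1=0)
  d_1[0] = 1*2/7 + 0*2/7 = 2/7
  d_1[1] = 1*5/7 + 0*5/7 = 5/7
d_1 = (0=2/7, 1=5/7)
  d_2[0] = 2/7*2/7 + 5/7*2/7 = 2/7
  d_2[1] = 2/7*5/7 + 5/7*5/7 = 5/7
d_2 = (0=2/7, 1=5/7)
  d_3[0] = 2/7*2/7 + 5/7*2/7 = 2/7
  d_3[1] = 2/7*5/7 + 5/7*5/7 = 5/7
d_3 = (0=2/7, 1=5/7)
  d_4[0] = 2/7*2/7 + 5/7*2/7 = 2/7
  d_4[1] = 2/7*5/7 + 5/7*5/7 = 5/7
d_4 = (0=2/7, 1=5/7)

Answer: 2/7 5/7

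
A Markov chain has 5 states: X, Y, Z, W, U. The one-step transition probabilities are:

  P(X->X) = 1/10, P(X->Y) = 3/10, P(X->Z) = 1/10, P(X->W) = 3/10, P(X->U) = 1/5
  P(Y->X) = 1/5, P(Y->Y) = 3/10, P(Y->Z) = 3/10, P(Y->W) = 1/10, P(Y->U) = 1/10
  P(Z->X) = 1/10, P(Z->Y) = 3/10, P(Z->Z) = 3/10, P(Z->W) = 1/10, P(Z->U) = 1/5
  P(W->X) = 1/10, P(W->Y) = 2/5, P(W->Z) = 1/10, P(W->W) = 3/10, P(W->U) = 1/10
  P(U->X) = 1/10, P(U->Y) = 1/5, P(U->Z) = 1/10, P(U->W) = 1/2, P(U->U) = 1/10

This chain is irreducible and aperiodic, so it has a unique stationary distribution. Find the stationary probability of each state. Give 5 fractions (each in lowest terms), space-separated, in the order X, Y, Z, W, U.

Answer: 299/2284 353/1142 231/1142 1025/4568 609/4568

Derivation:
The stationary distribution satisfies pi = pi * P, i.e.:
  pi_X = 1/10*pi_X + 1/5*pi_Y + 1/10*pi_Z + 1/10*pi_W + 1/10*pi_U
  pi_Y = 3/10*pi_X + 3/10*pi_Y + 3/10*pi_Z + 2/5*pi_W + 1/5*pi_U
  pi_Z = 1/10*pi_X + 3/10*pi_Y + 3/10*pi_Z + 1/10*pi_W + 1/10*pi_U
  pi_W = 3/10*pi_X + 1/10*pi_Y + 1/10*pi_Z + 3/10*pi_W + 1/2*pi_U
  pi_U = 1/5*pi_X + 1/10*pi_Y + 1/5*pi_Z + 1/10*pi_W + 1/10*pi_U
with normalization: pi_X + pi_Y + pi_Z + pi_W + pi_U = 1.

Using the first 4 balance equations plus normalization, the linear system A*pi = b is:
  [-9/10, 1/5, 1/10, 1/10, 1/10] . pi = 0
  [3/10, -7/10, 3/10, 2/5, 1/5] . pi = 0
  [1/10, 3/10, -7/10, 1/10, 1/10] . pi = 0
  [3/10, 1/10, 1/10, -7/10, 1/2] . pi = 0
  [1, 1, 1, 1, 1] . pi = 1

Solving yields:
  pi_X = 299/2284
  pi_Y = 353/1142
  pi_Z = 231/1142
  pi_W = 1025/4568
  pi_U = 609/4568

Verification (pi * P):
  299/2284*1/10 + 353/1142*1/5 + 231/1142*1/10 + 1025/4568*1/10 + 609/4568*1/10 = 299/2284 = pi_X  (ok)
  299/2284*3/10 + 353/1142*3/10 + 231/1142*3/10 + 1025/4568*2/5 + 609/4568*1/5 = 353/1142 = pi_Y  (ok)
  299/2284*1/10 + 353/1142*3/10 + 231/1142*3/10 + 1025/4568*1/10 + 609/4568*1/10 = 231/1142 = pi_Z  (ok)
  299/2284*3/10 + 353/1142*1/10 + 231/1142*1/10 + 1025/4568*3/10 + 609/4568*1/2 = 1025/4568 = pi_W  (ok)
  299/2284*1/5 + 353/1142*1/10 + 231/1142*1/5 + 1025/4568*1/10 + 609/4568*1/10 = 609/4568 = pi_U  (ok)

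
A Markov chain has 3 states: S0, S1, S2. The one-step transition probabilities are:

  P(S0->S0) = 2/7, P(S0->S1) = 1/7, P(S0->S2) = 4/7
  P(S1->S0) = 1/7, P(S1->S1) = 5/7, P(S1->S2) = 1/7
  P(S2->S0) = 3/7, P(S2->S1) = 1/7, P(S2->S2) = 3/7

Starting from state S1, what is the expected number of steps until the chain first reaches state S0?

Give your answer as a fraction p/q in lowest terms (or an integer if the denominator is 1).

Answer: 5

Derivation:
Let h_i = expected steps to first reach S0 from state i.
Boundary: h_S0 = 0.
First-step equations for the other states:
  h_S1 = 1 + 1/7*h_S0 + 5/7*h_S1 + 1/7*h_S2
  h_S2 = 1 + 3/7*h_S0 + 1/7*h_S1 + 3/7*h_S2

Substituting h_S0 = 0 and rearranging gives the linear system (I - Q) h = 1:
  [2/7, -1/7] . (h_S1, h_S2) = 1
  [-1/7, 4/7] . (h_S1, h_S2) = 1

Solving yields:
  h_S1 = 5
  h_S2 = 3

Starting state is S1, so the expected hitting time is h_S1 = 5.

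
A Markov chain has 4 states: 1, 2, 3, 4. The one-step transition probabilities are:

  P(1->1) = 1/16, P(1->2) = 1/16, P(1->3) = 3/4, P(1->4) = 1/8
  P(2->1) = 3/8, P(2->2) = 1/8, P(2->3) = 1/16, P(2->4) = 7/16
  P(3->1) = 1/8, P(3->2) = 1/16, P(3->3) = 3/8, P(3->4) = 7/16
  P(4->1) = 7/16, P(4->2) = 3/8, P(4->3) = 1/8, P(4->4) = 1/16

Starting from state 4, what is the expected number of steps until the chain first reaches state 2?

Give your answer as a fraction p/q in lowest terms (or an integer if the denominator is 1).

Answer: 314/59

Derivation:
Let h_i = expected steps to first reach 2 from state i.
Boundary: h_2 = 0.
First-step equations for the other states:
  h_1 = 1 + 1/16*h_1 + 1/16*h_2 + 3/4*h_3 + 1/8*h_4
  h_3 = 1 + 1/8*h_1 + 1/16*h_2 + 3/8*h_3 + 7/16*h_4
  h_4 = 1 + 7/16*h_1 + 3/8*h_2 + 1/8*h_3 + 1/16*h_4

Substituting h_2 = 0 and rearranging gives the linear system (I - Q) h = 1:
  [15/16, -3/4, -1/8] . (h_1, h_3, h_4) = 1
  [-1/8, 5/8, -7/16] . (h_1, h_3, h_4) = 1
  [-7/16, -1/8, 15/16] . (h_1, h_3, h_4) = 1

Solving yields:
  h_1 = 424/59
  h_3 = 399/59
  h_4 = 314/59

Starting state is 4, so the expected hitting time is h_4 = 314/59.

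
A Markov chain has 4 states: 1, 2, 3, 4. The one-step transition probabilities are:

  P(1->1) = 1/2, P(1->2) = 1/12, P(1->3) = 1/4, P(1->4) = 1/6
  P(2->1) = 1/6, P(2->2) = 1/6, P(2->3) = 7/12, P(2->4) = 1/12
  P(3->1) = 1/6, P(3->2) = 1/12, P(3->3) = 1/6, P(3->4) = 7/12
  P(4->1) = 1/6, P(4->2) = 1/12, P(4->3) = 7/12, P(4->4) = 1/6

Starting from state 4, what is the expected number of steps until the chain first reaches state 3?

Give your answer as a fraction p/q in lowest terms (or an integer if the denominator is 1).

Answer: 2

Derivation:
Let h_i = expected steps to first reach 3 from state i.
Boundary: h_3 = 0.
First-step equations for the other states:
  h_1 = 1 + 1/2*h_1 + 1/12*h_2 + 1/4*h_3 + 1/6*h_4
  h_2 = 1 + 1/6*h_1 + 1/6*h_2 + 7/12*h_3 + 1/12*h_4
  h_4 = 1 + 1/6*h_1 + 1/12*h_2 + 7/12*h_3 + 1/6*h_4

Substituting h_3 = 0 and rearranging gives the linear system (I - Q) h = 1:
  [1/2, -1/12, -1/6] . (h_1, h_2, h_4) = 1
  [-1/6, 5/6, -1/12] . (h_1, h_2, h_4) = 1
  [-1/6, -1/12, 5/6] . (h_1, h_2, h_4) = 1

Solving yields:
  h_1 = 3
  h_2 = 2
  h_4 = 2

Starting state is 4, so the expected hitting time is h_4 = 2.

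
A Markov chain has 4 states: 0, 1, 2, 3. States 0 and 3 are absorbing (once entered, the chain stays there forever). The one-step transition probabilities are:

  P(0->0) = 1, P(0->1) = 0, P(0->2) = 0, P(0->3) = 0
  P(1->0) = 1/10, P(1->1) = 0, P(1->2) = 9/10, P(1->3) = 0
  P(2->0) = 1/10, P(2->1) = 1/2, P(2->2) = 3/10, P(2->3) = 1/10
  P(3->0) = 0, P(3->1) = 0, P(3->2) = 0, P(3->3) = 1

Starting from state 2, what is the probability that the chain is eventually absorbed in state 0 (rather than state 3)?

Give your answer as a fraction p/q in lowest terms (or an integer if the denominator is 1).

Let a_i = P(absorbed in 0 | start in state i).
Boundary conditions: a_0 = 1, a_3 = 0.
For each transient state i, a_i = sum_j P(i->j) * a_j:
  a_1 = 1/10*a_0 + 0*a_1 + 9/10*a_2 + 0*a_3
  a_2 = 1/10*a_0 + 1/2*a_1 + 3/10*a_2 + 1/10*a_3

Substituting a_0 = 1 and a_3 = 0, rearrange to (I - Q) a = r where r[i] = P(i -> 0):
  [1, -9/10] . (a_1, a_2) = 1/10
  [-1/2, 7/10] . (a_1, a_2) = 1/10

Solving yields:
  a_1 = 16/25
  a_2 = 3/5

Starting state is 2, so the absorption probability is a_2 = 3/5.

Answer: 3/5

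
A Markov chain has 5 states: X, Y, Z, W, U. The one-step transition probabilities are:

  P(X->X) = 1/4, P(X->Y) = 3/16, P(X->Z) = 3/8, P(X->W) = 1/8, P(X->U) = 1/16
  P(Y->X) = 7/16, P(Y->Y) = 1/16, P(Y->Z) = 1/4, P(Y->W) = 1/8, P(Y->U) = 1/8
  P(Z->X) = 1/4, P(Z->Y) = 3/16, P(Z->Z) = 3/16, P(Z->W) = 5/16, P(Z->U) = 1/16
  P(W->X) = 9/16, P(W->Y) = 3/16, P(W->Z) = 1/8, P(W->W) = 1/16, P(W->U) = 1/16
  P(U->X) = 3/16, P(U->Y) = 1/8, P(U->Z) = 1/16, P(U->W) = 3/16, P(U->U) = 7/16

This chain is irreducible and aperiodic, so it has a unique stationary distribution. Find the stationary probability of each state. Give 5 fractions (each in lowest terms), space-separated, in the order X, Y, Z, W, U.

The stationary distribution satisfies pi = pi * P, i.e.:
  pi_X = 1/4*pi_X + 7/16*pi_Y + 1/4*pi_Z + 9/16*pi_W + 3/16*pi_U
  pi_Y = 3/16*pi_X + 1/16*pi_Y + 3/16*pi_Z + 3/16*pi_W + 1/8*pi_U
  pi_Z = 3/8*pi_X + 1/4*pi_Y + 3/16*pi_Z + 1/8*pi_W + 1/16*pi_U
  pi_W = 1/8*pi_X + 1/8*pi_Y + 5/16*pi_Z + 1/16*pi_W + 3/16*pi_U
  pi_U = 1/16*pi_X + 1/8*pi_Y + 1/16*pi_Z + 1/16*pi_W + 7/16*pi_U
with normalization: pi_X + pi_Y + pi_Z + pi_W + pi_U = 1.

Using the first 4 balance equations plus normalization, the linear system A*pi = b is:
  [-3/4, 7/16, 1/4, 9/16, 3/16] . pi = 0
  [3/16, -15/16, 3/16, 3/16, 1/8] . pi = 0
  [3/8, 1/4, -13/16, 1/8, 1/16] . pi = 0
  [1/8, 1/8, 5/16, -15/16, 3/16] . pi = 0
  [1, 1, 1, 1, 1] . pi = 1

Solving yields:
  pi_X = 3936/12127
  pi_Y = 29/181
  pi_Z = 14159/60635
  pi_W = 10046/60635
  pi_U = 21/181

Verification (pi * P):
  3936/12127*1/4 + 29/181*7/16 + 14159/60635*1/4 + 10046/60635*9/16 + 21/181*3/16 = 3936/12127 = pi_X  (ok)
  3936/12127*3/16 + 29/181*1/16 + 14159/60635*3/16 + 10046/60635*3/16 + 21/181*1/8 = 29/181 = pi_Y  (ok)
  3936/12127*3/8 + 29/181*1/4 + 14159/60635*3/16 + 10046/60635*1/8 + 21/181*1/16 = 14159/60635 = pi_Z  (ok)
  3936/12127*1/8 + 29/181*1/8 + 14159/60635*5/16 + 10046/60635*1/16 + 21/181*3/16 = 10046/60635 = pi_W  (ok)
  3936/12127*1/16 + 29/181*1/8 + 14159/60635*1/16 + 10046/60635*1/16 + 21/181*7/16 = 21/181 = pi_U  (ok)

Answer: 3936/12127 29/181 14159/60635 10046/60635 21/181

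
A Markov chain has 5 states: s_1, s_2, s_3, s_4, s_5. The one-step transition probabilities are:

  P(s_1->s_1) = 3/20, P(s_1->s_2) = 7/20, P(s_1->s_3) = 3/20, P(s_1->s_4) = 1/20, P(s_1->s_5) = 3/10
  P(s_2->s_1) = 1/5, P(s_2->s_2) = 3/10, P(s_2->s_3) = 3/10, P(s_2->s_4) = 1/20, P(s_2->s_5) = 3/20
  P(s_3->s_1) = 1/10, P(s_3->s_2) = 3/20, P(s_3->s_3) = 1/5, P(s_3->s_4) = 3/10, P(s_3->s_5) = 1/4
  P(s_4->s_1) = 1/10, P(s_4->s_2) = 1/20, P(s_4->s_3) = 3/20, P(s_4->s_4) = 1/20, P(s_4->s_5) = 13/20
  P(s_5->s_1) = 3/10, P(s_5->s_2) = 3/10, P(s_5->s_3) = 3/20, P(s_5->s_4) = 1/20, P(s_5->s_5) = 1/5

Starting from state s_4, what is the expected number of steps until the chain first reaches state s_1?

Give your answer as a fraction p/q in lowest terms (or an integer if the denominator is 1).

Let h_i = expected steps to first reach s_1 from state i.
Boundary: h_s_1 = 0.
First-step equations for the other states:
  h_s_2 = 1 + 1/5*h_s_1 + 3/10*h_s_2 + 3/10*h_s_3 + 1/20*h_s_4 + 3/20*h_s_5
  h_s_3 = 1 + 1/10*h_s_1 + 3/20*h_s_2 + 1/5*h_s_3 + 3/10*h_s_4 + 1/4*h_s_5
  h_s_4 = 1 + 1/10*h_s_1 + 1/20*h_s_2 + 3/20*h_s_3 + 1/20*h_s_4 + 13/20*h_s_5
  h_s_5 = 1 + 3/10*h_s_1 + 3/10*h_s_2 + 3/20*h_s_3 + 1/20*h_s_4 + 1/5*h_s_5

Substituting h_s_1 = 0 and rearranging gives the linear system (I - Q) h = 1:
  [7/10, -3/10, -1/20, -3/20] . (h_s_2, h_s_3, h_s_4, h_s_5) = 1
  [-3/20, 4/5, -3/10, -1/4] . (h_s_2, h_s_3, h_s_4, h_s_5) = 1
  [-1/20, -3/20, 19/20, -13/20] . (h_s_2, h_s_3, h_s_4, h_s_5) = 1
  [-3/10, -3/20, -1/20, 4/5] . (h_s_2, h_s_3, h_s_4, h_s_5) = 1

Solving yields:
  h_s_2 = 89150/16987
  h_s_3 = 96850/16987
  h_s_4 = 91610/16987
  h_s_5 = 78550/16987

Starting state is s_4, so the expected hitting time is h_s_4 = 91610/16987.

Answer: 91610/16987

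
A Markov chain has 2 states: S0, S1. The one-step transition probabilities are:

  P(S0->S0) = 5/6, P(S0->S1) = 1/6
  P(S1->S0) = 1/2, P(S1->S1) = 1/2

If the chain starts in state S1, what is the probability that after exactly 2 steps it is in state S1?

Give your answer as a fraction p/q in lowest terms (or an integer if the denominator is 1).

Answer: 1/3

Derivation:
Computing P^2 by repeated multiplication:
P^1 =
  S0: [5/6, 1/6]
  S1: [1/2, 1/2]
P^2 =
  S0: [7/9, 2/9]
  S1: [2/3, 1/3]

(P^2)[S1 -> S1] = 1/3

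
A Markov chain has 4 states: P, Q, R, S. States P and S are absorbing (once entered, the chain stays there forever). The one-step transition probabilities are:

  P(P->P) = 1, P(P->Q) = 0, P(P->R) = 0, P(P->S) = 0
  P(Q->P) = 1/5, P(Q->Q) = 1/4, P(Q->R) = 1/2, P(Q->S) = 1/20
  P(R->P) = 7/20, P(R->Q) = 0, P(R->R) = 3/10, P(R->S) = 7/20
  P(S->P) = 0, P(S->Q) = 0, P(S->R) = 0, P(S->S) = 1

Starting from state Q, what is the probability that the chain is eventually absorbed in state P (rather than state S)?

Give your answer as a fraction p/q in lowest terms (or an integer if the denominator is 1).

Let a_i = P(absorbed in P | start in state i).
Boundary conditions: a_P = 1, a_S = 0.
For each transient state i, a_i = sum_j P(i->j) * a_j:
  a_Q = 1/5*a_P + 1/4*a_Q + 1/2*a_R + 1/20*a_S
  a_R = 7/20*a_P + 0*a_Q + 3/10*a_R + 7/20*a_S

Substituting a_P = 1 and a_S = 0, rearrange to (I - Q) a = r where r[i] = P(i -> P):
  [3/4, -1/2] . (a_Q, a_R) = 1/5
  [0, 7/10] . (a_Q, a_R) = 7/20

Solving yields:
  a_Q = 3/5
  a_R = 1/2

Starting state is Q, so the absorption probability is a_Q = 3/5.

Answer: 3/5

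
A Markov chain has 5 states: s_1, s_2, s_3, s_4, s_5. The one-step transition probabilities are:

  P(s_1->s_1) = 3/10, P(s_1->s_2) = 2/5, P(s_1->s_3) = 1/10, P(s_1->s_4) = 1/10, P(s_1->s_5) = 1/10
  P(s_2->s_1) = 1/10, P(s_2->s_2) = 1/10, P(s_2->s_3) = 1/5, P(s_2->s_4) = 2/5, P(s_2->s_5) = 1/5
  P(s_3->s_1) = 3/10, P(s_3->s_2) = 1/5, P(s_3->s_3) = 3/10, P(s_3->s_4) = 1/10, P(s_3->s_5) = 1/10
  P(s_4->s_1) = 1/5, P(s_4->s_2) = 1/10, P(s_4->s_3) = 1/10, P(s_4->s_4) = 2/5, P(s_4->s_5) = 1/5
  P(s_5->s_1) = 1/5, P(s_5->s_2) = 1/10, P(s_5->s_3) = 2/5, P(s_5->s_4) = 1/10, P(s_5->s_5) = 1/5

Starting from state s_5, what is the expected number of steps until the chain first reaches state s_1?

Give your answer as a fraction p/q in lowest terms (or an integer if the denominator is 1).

Let h_i = expected steps to first reach s_1 from state i.
Boundary: h_s_1 = 0.
First-step equations for the other states:
  h_s_2 = 1 + 1/10*h_s_1 + 1/10*h_s_2 + 1/5*h_s_3 + 2/5*h_s_4 + 1/5*h_s_5
  h_s_3 = 1 + 3/10*h_s_1 + 1/5*h_s_2 + 3/10*h_s_3 + 1/10*h_s_4 + 1/10*h_s_5
  h_s_4 = 1 + 1/5*h_s_1 + 1/10*h_s_2 + 1/10*h_s_3 + 2/5*h_s_4 + 1/5*h_s_5
  h_s_5 = 1 + 1/5*h_s_1 + 1/10*h_s_2 + 2/5*h_s_3 + 1/10*h_s_4 + 1/5*h_s_5

Substituting h_s_1 = 0 and rearranging gives the linear system (I - Q) h = 1:
  [9/10, -1/5, -2/5, -1/5] . (h_s_2, h_s_3, h_s_4, h_s_5) = 1
  [-1/5, 7/10, -1/10, -1/10] . (h_s_2, h_s_3, h_s_4, h_s_5) = 1
  [-1/10, -1/10, 3/5, -1/5] . (h_s_2, h_s_3, h_s_4, h_s_5) = 1
  [-1/10, -2/5, -1/10, 4/5] . (h_s_2, h_s_3, h_s_4, h_s_5) = 1

Solving yields:
  h_s_2 = 8930/1711
  h_s_3 = 7300/1711
  h_s_4 = 8200/1711
  h_s_5 = 7930/1711

Starting state is s_5, so the expected hitting time is h_s_5 = 7930/1711.

Answer: 7930/1711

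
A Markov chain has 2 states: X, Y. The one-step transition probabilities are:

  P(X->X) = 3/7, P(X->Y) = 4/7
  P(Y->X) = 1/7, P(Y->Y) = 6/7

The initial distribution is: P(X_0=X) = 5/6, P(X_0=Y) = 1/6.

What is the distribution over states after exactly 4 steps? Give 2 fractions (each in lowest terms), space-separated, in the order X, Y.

Answer: 1471/7203 5732/7203

Derivation:
Propagating the distribution step by step (d_{t+1} = d_t * P):
d_0 = (X=5/6, Y=1/6)
  d_1[X] = 5/6*3/7 + 1/6*1/7 = 8/21
  d_1[Y] = 5/6*4/7 + 1/6*6/7 = 13/21
d_1 = (X=8/21, Y=13/21)
  d_2[X] = 8/21*3/7 + 13/21*1/7 = 37/147
  d_2[Y] = 8/21*4/7 + 13/21*6/7 = 110/147
d_2 = (X=37/147, Y=110/147)
  d_3[X] = 37/147*3/7 + 110/147*1/7 = 221/1029
  d_3[Y] = 37/147*4/7 + 110/147*6/7 = 808/1029
d_3 = (X=221/1029, Y=808/1029)
  d_4[X] = 221/1029*3/7 + 808/1029*1/7 = 1471/7203
  d_4[Y] = 221/1029*4/7 + 808/1029*6/7 = 5732/7203
d_4 = (X=1471/7203, Y=5732/7203)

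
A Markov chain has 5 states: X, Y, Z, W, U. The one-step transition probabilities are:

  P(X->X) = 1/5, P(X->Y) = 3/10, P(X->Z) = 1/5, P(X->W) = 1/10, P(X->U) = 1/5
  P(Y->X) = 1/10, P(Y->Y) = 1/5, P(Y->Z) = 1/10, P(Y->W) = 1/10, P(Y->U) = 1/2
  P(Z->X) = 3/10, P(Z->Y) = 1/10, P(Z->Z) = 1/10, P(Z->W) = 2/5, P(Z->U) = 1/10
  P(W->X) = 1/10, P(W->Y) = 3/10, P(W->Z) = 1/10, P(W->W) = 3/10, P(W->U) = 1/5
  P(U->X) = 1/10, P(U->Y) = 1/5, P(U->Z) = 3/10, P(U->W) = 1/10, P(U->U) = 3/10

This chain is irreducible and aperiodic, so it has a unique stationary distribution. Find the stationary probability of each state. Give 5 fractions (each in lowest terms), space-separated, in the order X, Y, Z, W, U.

Answer: 691/4641 1006/4641 263/1547 292/1547 1279/4641

Derivation:
The stationary distribution satisfies pi = pi * P, i.e.:
  pi_X = 1/5*pi_X + 1/10*pi_Y + 3/10*pi_Z + 1/10*pi_W + 1/10*pi_U
  pi_Y = 3/10*pi_X + 1/5*pi_Y + 1/10*pi_Z + 3/10*pi_W + 1/5*pi_U
  pi_Z = 1/5*pi_X + 1/10*pi_Y + 1/10*pi_Z + 1/10*pi_W + 3/10*pi_U
  pi_W = 1/10*pi_X + 1/10*pi_Y + 2/5*pi_Z + 3/10*pi_W + 1/10*pi_U
  pi_U = 1/5*pi_X + 1/2*pi_Y + 1/10*pi_Z + 1/5*pi_W + 3/10*pi_U
with normalization: pi_X + pi_Y + pi_Z + pi_W + pi_U = 1.

Using the first 4 balance equations plus normalization, the linear system A*pi = b is:
  [-4/5, 1/10, 3/10, 1/10, 1/10] . pi = 0
  [3/10, -4/5, 1/10, 3/10, 1/5] . pi = 0
  [1/5, 1/10, -9/10, 1/10, 3/10] . pi = 0
  [1/10, 1/10, 2/5, -7/10, 1/10] . pi = 0
  [1, 1, 1, 1, 1] . pi = 1

Solving yields:
  pi_X = 691/4641
  pi_Y = 1006/4641
  pi_Z = 263/1547
  pi_W = 292/1547
  pi_U = 1279/4641

Verification (pi * P):
  691/4641*1/5 + 1006/4641*1/10 + 263/1547*3/10 + 292/1547*1/10 + 1279/4641*1/10 = 691/4641 = pi_X  (ok)
  691/4641*3/10 + 1006/4641*1/5 + 263/1547*1/10 + 292/1547*3/10 + 1279/4641*1/5 = 1006/4641 = pi_Y  (ok)
  691/4641*1/5 + 1006/4641*1/10 + 263/1547*1/10 + 292/1547*1/10 + 1279/4641*3/10 = 263/1547 = pi_Z  (ok)
  691/4641*1/10 + 1006/4641*1/10 + 263/1547*2/5 + 292/1547*3/10 + 1279/4641*1/10 = 292/1547 = pi_W  (ok)
  691/4641*1/5 + 1006/4641*1/2 + 263/1547*1/10 + 292/1547*1/5 + 1279/4641*3/10 = 1279/4641 = pi_U  (ok)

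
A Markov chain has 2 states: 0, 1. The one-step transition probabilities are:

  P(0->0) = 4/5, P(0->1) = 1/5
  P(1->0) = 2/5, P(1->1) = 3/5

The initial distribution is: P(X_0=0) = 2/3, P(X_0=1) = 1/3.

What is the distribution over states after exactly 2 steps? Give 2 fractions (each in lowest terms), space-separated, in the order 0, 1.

Propagating the distribution step by step (d_{t+1} = d_t * P):
d_0 = (0=2/3, 1=1/3)
  d_1[0] = 2/3*4/5 + 1/3*2/5 = 2/3
  d_1[1] = 2/3*1/5 + 1/3*3/5 = 1/3
d_1 = (0=2/3, 1=1/3)
  d_2[0] = 2/3*4/5 + 1/3*2/5 = 2/3
  d_2[1] = 2/3*1/5 + 1/3*3/5 = 1/3
d_2 = (0=2/3, 1=1/3)

Answer: 2/3 1/3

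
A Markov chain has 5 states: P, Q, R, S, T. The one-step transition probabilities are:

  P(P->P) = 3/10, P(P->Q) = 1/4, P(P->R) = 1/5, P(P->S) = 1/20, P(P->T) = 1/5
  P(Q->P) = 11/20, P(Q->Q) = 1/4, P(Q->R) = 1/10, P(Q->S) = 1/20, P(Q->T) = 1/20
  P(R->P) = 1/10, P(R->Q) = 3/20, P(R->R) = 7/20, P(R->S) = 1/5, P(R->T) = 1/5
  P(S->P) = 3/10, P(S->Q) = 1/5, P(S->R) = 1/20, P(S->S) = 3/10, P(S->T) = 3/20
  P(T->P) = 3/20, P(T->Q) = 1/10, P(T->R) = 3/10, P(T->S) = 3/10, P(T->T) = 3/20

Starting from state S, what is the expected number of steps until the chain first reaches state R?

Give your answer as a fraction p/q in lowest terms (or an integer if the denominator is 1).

Answer: 37405/5486

Derivation:
Let h_i = expected steps to first reach R from state i.
Boundary: h_R = 0.
First-step equations for the other states:
  h_P = 1 + 3/10*h_P + 1/4*h_Q + 1/5*h_R + 1/20*h_S + 1/5*h_T
  h_Q = 1 + 11/20*h_P + 1/4*h_Q + 1/10*h_R + 1/20*h_S + 1/20*h_T
  h_S = 1 + 3/10*h_P + 1/5*h_Q + 1/20*h_R + 3/10*h_S + 3/20*h_T
  h_T = 1 + 3/20*h_P + 1/10*h_Q + 3/10*h_R + 3/10*h_S + 3/20*h_T

Substituting h_R = 0 and rearranging gives the linear system (I - Q) h = 1:
  [7/10, -1/4, -1/20, -1/5] . (h_P, h_Q, h_S, h_T) = 1
  [-11/20, 3/4, -1/20, -1/20] . (h_P, h_Q, h_S, h_T) = 1
  [-3/10, -1/5, 7/10, -3/20] . (h_P, h_Q, h_S, h_T) = 1
  [-3/20, -1/10, -3/10, 17/20] . (h_P, h_Q, h_S, h_T) = 1

Solving yields:
  h_P = 15625/2743
  h_Q = 34675/5486
  h_S = 37405/5486
  h_T = 1125/211

Starting state is S, so the expected hitting time is h_S = 37405/5486.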